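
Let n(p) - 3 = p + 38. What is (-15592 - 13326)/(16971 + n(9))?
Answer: -28918/17021 ≈ -1.6990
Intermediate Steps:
n(p) = 41 + p (n(p) = 3 + (p + 38) = 3 + (38 + p) = 41 + p)
(-15592 - 13326)/(16971 + n(9)) = (-15592 - 13326)/(16971 + (41 + 9)) = -28918/(16971 + 50) = -28918/17021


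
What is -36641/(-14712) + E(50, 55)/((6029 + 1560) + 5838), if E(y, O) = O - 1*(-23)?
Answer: 493126243/197538024 ≈ 2.4964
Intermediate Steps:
E(y, O) = 23 + O (E(y, O) = O + 23 = 23 + O)
-36641/(-14712) + E(50, 55)/((6029 + 1560) + 5838) = -36641/(-14712) + (23 + 55)/((6029 + 1560) + 5838) = -36641*(-1/14712) + 78/(7589 + 5838) = 36641/14712 + 78/13427 = 493126243/197538024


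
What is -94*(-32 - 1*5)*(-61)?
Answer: -212158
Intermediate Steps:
-94*(-32 - 1*5)*(-61) = -94*(-32 - 5)*(-61) = -94*(-37)*(-61) = 3478*(-61) = -212158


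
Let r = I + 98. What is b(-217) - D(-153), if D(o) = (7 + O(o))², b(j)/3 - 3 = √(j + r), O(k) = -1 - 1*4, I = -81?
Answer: 5 + 30*I*√2 ≈ 5.0 + 42.426*I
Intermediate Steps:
O(k) = -5 (O(k) = -1 - 4 = -5)
r = 17 (r = -81 + 98 = 17)
b(j) = 9 + 3*√(17 + j) (b(j) = 9 + 3*√(j + 17) = 9 + 3*√(17 + j))
D(o) = 4 (D(o) = (7 - 5)² = 2² = 4)
b(-217) - D(-153) = (9 + 3*√(17 - 217)) - 1*4 = (9 + 3*√(-200)) - 4 = (9 + 3*(10*I*√2)) - 4 = (9 + 30*I*√2) - 4 = 5 + 30*I*√2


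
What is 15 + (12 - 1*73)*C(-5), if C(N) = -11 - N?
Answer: 381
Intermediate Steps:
15 + (12 - 1*73)*C(-5) = 15 + (12 - 1*73)*(-11 - 1*(-5)) = 15 + (12 - 73)*(-11 + 5) = 15 - 61*(-6) = 15 + 366 = 381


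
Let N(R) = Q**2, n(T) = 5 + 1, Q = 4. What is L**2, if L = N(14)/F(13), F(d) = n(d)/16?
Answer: 16384/9 ≈ 1820.4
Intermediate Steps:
n(T) = 6
F(d) = 3/8 (F(d) = 6/16 = 6*(1/16) = 3/8)
N(R) = 16 (N(R) = 4**2 = 16)
L = 128/3 (L = 16/(3/8) = 16*(8/3) = 128/3 ≈ 42.667)
L**2 = (128/3)**2 = 16384/9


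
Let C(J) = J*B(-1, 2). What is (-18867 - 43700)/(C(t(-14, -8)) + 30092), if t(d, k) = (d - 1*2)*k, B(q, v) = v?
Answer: -62567/30348 ≈ -2.0617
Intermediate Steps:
t(d, k) = k*(-2 + d) (t(d, k) = (d - 2)*k = (-2 + d)*k = k*(-2 + d))
C(J) = 2*J (C(J) = J*2 = 2*J)
(-18867 - 43700)/(C(t(-14, -8)) + 30092) = (-18867 - 43700)/(2*(-8*(-2 - 14)) + 30092) = -62567/(2*(-8*(-16)) + 30092) = -62567/(2*128 + 30092) = -62567/(256 + 30092) = -62567/30348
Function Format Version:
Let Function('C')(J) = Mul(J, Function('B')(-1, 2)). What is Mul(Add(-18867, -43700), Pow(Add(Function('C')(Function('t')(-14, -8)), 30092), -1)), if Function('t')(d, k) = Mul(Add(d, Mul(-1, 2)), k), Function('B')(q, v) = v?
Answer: Rational(-62567, 30348) ≈ -2.0617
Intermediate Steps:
Function('t')(d, k) = Mul(k, Add(-2, d)) (Function('t')(d, k) = Mul(Add(d, -2), k) = Mul(Add(-2, d), k) = Mul(k, Add(-2, d)))
Function('C')(J) = Mul(2, J) (Function('C')(J) = Mul(J, 2) = Mul(2, J))
Mul(Add(-18867, -43700), Pow(Add(Function('C')(Function('t')(-14, -8)), 30092), -1)) = Mul(Add(-18867, -43700), Pow(Add(Mul(2, Mul(-8, Add(-2, -14))), 30092), -1)) = Mul(-62567, Pow(Add(Mul(2, Mul(-8, -16)), 30092), -1)) = Mul(-62567, Pow(Add(Mul(2, 128), 30092), -1)) = Mul(-62567, Pow(Add(256, 30092), -1)) = Mul(-62567, Pow(30348, -1)) = Mul(-62567, Rational(1, 30348)) = Rational(-62567, 30348)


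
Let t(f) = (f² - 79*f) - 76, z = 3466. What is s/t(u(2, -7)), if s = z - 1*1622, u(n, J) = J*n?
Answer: 922/613 ≈ 1.5041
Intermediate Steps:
t(f) = -76 + f² - 79*f
s = 1844 (s = 3466 - 1*1622 = 3466 - 1622 = 1844)
s/t(u(2, -7)) = 1844/(-76 + (-7*2)² - (-553)*2) = 1844/(-76 + (-14)² - 79*(-14)) = 1844/(-76 + 196 + 1106) = 1844/1226 = 1844*(1/1226) = 922/613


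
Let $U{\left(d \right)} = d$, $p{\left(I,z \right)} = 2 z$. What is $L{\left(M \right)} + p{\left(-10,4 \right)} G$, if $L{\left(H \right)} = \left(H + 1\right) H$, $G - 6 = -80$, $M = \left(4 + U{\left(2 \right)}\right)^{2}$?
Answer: $740$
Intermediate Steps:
$M = 36$ ($M = \left(4 + 2\right)^{2} = 6^{2} = 36$)
$G = -74$ ($G = 6 - 80 = -74$)
$L{\left(H \right)} = H \left(1 + H\right)$ ($L{\left(H \right)} = \left(1 + H\right) H = H \left(1 + H\right)$)
$L{\left(M \right)} + p{\left(-10,4 \right)} G = 36 \left(1 + 36\right) + 2 \cdot 4 \left(-74\right) = 36 \cdot 37 + 8 \left(-74\right) = 1332 - 592 = 740$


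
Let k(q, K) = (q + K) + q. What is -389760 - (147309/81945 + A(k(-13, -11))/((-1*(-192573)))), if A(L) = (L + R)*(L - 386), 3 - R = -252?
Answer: -227799532064201/584459055 ≈ -3.8976e+5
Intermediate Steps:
R = 255 (R = 3 - 1*(-252) = 3 + 252 = 255)
k(q, K) = K + 2*q (k(q, K) = (K + q) + q = K + 2*q)
A(L) = (-386 + L)*(255 + L) (A(L) = (L + 255)*(L - 386) = (255 + L)*(-386 + L) = (-386 + L)*(255 + L))
-389760 - (147309/81945 + A(k(-13, -11))/((-1*(-192573)))) = -389760 - (147309/81945 + (-98430 + (-11 + 2*(-13))² - 131*(-11 + 2*(-13)))/((-1*(-192573)))) = -389760 - (147309*(1/81945) + (-98430 + (-11 - 26)² - 131*(-11 - 26))/192573) = -389760 - (49103/27315 + (-98430 + (-37)² - 131*(-37))*(1/192573)) = -389760 - (49103/27315 + (-98430 + 1369 + 4847)*(1/192573)) = -389760 - (49103/27315 - 92214*1/192573) = -389760 - (49103/27315 - 10246/21397) = -389760 - 1*770787401/584459055 = -389760 - 770787401/584459055 = -227799532064201/584459055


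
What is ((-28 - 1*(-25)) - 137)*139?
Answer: -19460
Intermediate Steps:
((-28 - 1*(-25)) - 137)*139 = ((-28 + 25) - 137)*139 = (-3 - 137)*139 = -140*139 = -19460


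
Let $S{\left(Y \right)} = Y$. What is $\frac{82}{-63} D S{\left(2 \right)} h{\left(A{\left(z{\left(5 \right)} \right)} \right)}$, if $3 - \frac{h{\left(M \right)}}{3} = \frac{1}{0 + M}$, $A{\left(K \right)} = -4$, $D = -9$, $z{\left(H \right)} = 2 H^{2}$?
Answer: $\frac{1599}{7} \approx 228.43$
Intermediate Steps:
$h{\left(M \right)} = 9 - \frac{3}{M}$ ($h{\left(M \right)} = 9 - \frac{3}{0 + M} = 9 - \frac{3}{M}$)
$\frac{82}{-63} D S{\left(2 \right)} h{\left(A{\left(z{\left(5 \right)} \right)} \right)} = \frac{82}{-63} \left(-9\right) 2 \left(9 - \frac{3}{-4}\right) = 82 \left(- \frac{1}{63}\right) \left(- 18 \left(9 - - \frac{3}{4}\right)\right) = - \frac{82 \left(- 18 \left(9 + \frac{3}{4}\right)\right)}{63} = - \frac{82 \left(\left(-18\right) \frac{39}{4}\right)}{63} = \left(- \frac{82}{63}\right) \left(- \frac{351}{2}\right) = \frac{1599}{7}$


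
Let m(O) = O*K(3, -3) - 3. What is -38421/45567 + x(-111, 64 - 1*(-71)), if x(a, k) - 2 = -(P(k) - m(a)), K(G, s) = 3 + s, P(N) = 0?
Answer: -9332/5063 ≈ -1.8432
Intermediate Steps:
m(O) = -3 (m(O) = O*(3 - 3) - 3 = O*0 - 3 = 0 - 3 = -3)
x(a, k) = -1 (x(a, k) = 2 - (0 - 1*(-3)) = 2 - (0 + 3) = 2 - 1*3 = 2 - 3 = -1)
-38421/45567 + x(-111, 64 - 1*(-71)) = -38421/45567 - 1 = -38421*1/45567 - 1 = -4269/5063 - 1 = -9332/5063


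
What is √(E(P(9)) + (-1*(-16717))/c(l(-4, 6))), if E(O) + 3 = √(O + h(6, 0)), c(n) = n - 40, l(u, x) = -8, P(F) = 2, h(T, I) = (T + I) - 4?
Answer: I*√50295/12 ≈ 18.689*I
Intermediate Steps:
h(T, I) = -4 + I + T (h(T, I) = (I + T) - 4 = -4 + I + T)
c(n) = -40 + n
E(O) = -3 + √(2 + O) (E(O) = -3 + √(O + (-4 + 0 + 6)) = -3 + √(O + 2) = -3 + √(2 + O))
√(E(P(9)) + (-1*(-16717))/c(l(-4, 6))) = √((-3 + √(2 + 2)) + (-1*(-16717))/(-40 - 8)) = √((-3 + √4) + 16717/(-48)) = √((-3 + 2) + 16717*(-1/48)) = √(-1 - 16717/48) = √(-16765/48) = I*√50295/12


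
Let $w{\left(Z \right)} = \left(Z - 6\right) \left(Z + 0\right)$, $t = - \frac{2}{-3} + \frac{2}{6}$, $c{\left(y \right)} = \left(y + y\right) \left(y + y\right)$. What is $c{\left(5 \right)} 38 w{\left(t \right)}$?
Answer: $-19000$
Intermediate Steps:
$c{\left(y \right)} = 4 y^{2}$ ($c{\left(y \right)} = 2 y 2 y = 4 y^{2}$)
$t = 1$ ($t = \left(-2\right) \left(- \frac{1}{3}\right) + 2 \cdot \frac{1}{6} = \frac{2}{3} + \frac{1}{3} = 1$)
$w{\left(Z \right)} = Z \left(-6 + Z\right)$ ($w{\left(Z \right)} = \left(-6 + Z\right) Z = Z \left(-6 + Z\right)$)
$c{\left(5 \right)} 38 w{\left(t \right)} = 4 \cdot 5^{2} \cdot 38 \cdot 1 \left(-6 + 1\right) = 4 \cdot 25 \cdot 38 \cdot 1 \left(-5\right) = 100 \cdot 38 \left(-5\right) = 3800 \left(-5\right) = -19000$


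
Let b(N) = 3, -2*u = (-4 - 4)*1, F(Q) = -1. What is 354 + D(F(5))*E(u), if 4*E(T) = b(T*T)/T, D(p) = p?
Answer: 5661/16 ≈ 353.81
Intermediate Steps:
u = 4 (u = -(-4 - 4)/2 = -(-4) = -½*(-8) = 4)
E(T) = 3/(4*T) (E(T) = (3/T)/4 = 3/(4*T))
354 + D(F(5))*E(u) = 354 - 3/(4*4) = 354 - 1*3/16 = 354 - 3/16 = 5661/16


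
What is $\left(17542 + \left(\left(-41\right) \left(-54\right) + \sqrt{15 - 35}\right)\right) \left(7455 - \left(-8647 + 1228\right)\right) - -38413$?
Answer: $293889157 + 29748 i \sqrt{5} \approx 2.9389 \cdot 10^{8} + 66519.0 i$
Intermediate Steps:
$\left(17542 + \left(\left(-41\right) \left(-54\right) + \sqrt{15 - 35}\right)\right) \left(7455 - \left(-8647 + 1228\right)\right) - -38413 = \left(17542 + \left(2214 + \sqrt{-20}\right)\right) \left(7455 - -7419\right) + 38413 = \left(17542 + \left(2214 + 2 i \sqrt{5}\right)\right) \left(7455 + 7419\right) + 38413 = \left(19756 + 2 i \sqrt{5}\right) 14874 + 38413 = \left(293850744 + 29748 i \sqrt{5}\right) + 38413 = 293889157 + 29748 i \sqrt{5}$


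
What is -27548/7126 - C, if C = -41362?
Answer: 147359032/3563 ≈ 41358.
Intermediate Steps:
-27548/7126 - C = -27548/7126 - 1*(-41362) = -27548*1/7126 + 41362 = -13774/3563 + 41362 = 147359032/3563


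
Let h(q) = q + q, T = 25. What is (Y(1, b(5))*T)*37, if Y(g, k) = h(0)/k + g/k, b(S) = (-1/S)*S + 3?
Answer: 925/2 ≈ 462.50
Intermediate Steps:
b(S) = 2 (b(S) = -1 + 3 = 2)
h(q) = 2*q
Y(g, k) = g/k (Y(g, k) = (2*0)/k + g/k = 0/k + g/k = 0 + g/k = g/k)
(Y(1, b(5))*T)*37 = ((1/2)*25)*37 = ((1*(½))*25)*37 = ((½)*25)*37 = (25/2)*37 = 925/2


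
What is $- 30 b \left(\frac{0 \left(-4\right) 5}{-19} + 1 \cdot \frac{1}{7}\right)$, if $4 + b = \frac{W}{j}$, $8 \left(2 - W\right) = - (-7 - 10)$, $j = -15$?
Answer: $\frac{479}{28} \approx 17.107$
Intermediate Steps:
$W = - \frac{1}{8}$ ($W = 2 - \frac{\left(-1\right) \left(-7 - 10\right)}{8} = 2 - \frac{\left(-1\right) \left(-17\right)}{8} = 2 - \frac{17}{8} = - \frac{1}{8} \approx -0.125$)
$b = - \frac{479}{120}$ ($b = -4 - \frac{1}{8 \left(-15\right)} = -4 - - \frac{1}{120} = -4 + \frac{1}{120} = - \frac{479}{120} \approx -3.9917$)
$- 30 b \left(\frac{0 \left(-4\right) 5}{-19} + 1 \cdot \frac{1}{7}\right) = \left(-30\right) \left(- \frac{479}{120}\right) \left(\frac{0 \left(-4\right) 5}{-19} + 1 \cdot \frac{1}{7}\right) = \frac{479 \left(0 \cdot 5 \left(- \frac{1}{19}\right) + 1 \cdot \frac{1}{7}\right)}{4} = \frac{479 \left(0 \left(- \frac{1}{19}\right) + \frac{1}{7}\right)}{4} = \frac{479 \left(0 + \frac{1}{7}\right)}{4} = \frac{479}{4} \cdot \frac{1}{7} = \frac{479}{28}$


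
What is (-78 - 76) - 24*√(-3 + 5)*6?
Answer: -154 - 144*√2 ≈ -357.65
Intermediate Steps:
(-78 - 76) - 24*√(-3 + 5)*6 = -154 - 24*√2*6 = -154 - 144*√2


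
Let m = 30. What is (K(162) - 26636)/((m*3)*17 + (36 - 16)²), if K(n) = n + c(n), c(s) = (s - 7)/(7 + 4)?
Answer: -291059/21230 ≈ -13.710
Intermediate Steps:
c(s) = -7/11 + s/11 (c(s) = (-7 + s)/11 = (-7 + s)*(1/11) = -7/11 + s/11)
K(n) = -7/11 + 12*n/11 (K(n) = n + (-7/11 + n/11) = -7/11 + 12*n/11)
(K(162) - 26636)/((m*3)*17 + (36 - 16)²) = ((-7/11 + (12/11)*162) - 26636)/((30*3)*17 + (36 - 16)²) = ((-7/11 + 1944/11) - 26636)/(90*17 + 20²) = (1937/11 - 26636)/(1530 + 400) = -291059/11/1930 = -291059/11*1/1930 = -291059/21230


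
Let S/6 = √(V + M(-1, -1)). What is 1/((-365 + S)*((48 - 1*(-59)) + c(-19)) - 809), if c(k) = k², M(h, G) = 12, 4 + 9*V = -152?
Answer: -171629/29498566249 - 3744*I*√3/29498566249 ≈ -5.8182e-6 - 2.1983e-7*I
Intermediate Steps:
V = -52/3 (V = -4/9 + (⅑)*(-152) = -4/9 - 152/9 = -52/3 ≈ -17.333)
S = 8*I*√3 (S = 6*√(-52/3 + 12) = 6*√(-16/3) = 6*(4*I*√3/3) = 8*I*√3 ≈ 13.856*I)
1/((-365 + S)*((48 - 1*(-59)) + c(-19)) - 809) = 1/((-365 + 8*I*√3)*((48 - 1*(-59)) + (-19)²) - 809) = 1/((-365 + 8*I*√3)*((48 + 59) + 361) - 809) = 1/((-365 + 8*I*√3)*(107 + 361) - 809) = 1/((-365 + 8*I*√3)*468 - 809) = 1/((-170820 + 3744*I*√3) - 809) = 1/(-171629 + 3744*I*√3)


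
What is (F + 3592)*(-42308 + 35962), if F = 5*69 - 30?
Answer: -24793822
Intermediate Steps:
F = 315 (F = 345 - 30 = 315)
(F + 3592)*(-42308 + 35962) = (315 + 3592)*(-42308 + 35962) = 3907*(-6346) = -24793822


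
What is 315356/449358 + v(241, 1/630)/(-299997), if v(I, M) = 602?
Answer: 15722556736/22467675321 ≈ 0.69979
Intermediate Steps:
315356/449358 + v(241, 1/630)/(-299997) = 315356/449358 + 602/(-299997) = 315356*(1/449358) + 602*(-1/299997) = 157678/224679 - 602/299997 = 15722556736/22467675321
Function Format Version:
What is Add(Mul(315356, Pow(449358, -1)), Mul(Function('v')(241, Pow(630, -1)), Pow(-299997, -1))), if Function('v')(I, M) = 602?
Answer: Rational(15722556736, 22467675321) ≈ 0.69979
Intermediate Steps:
Add(Mul(315356, Pow(449358, -1)), Mul(Function('v')(241, Pow(630, -1)), Pow(-299997, -1))) = Add(Mul(315356, Pow(449358, -1)), Mul(602, Pow(-299997, -1))) = Add(Mul(315356, Rational(1, 449358)), Mul(602, Rational(-1, 299997))) = Add(Rational(157678, 224679), Rational(-602, 299997)) = Rational(15722556736, 22467675321)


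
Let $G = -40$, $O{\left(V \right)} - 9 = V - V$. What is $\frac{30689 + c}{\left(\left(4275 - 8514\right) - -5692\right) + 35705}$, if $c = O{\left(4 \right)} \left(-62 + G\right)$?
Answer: $\frac{29771}{37158} \approx 0.8012$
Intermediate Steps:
$O{\left(V \right)} = 9$ ($O{\left(V \right)} = 9 + \left(V - V\right) = 9 + 0 = 9$)
$c = -918$ ($c = 9 \left(-62 - 40\right) = 9 \left(-102\right) = -918$)
$\frac{30689 + c}{\left(\left(4275 - 8514\right) - -5692\right) + 35705} = \frac{30689 - 918}{\left(\left(4275 - 8514\right) - -5692\right) + 35705} = \frac{29771}{\left(-4239 + 5692\right) + 35705} = \frac{29771}{1453 + 35705} = \frac{29771}{37158}$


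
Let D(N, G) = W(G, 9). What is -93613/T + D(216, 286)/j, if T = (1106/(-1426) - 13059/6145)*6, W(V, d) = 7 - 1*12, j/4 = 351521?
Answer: 7588313312837485/1410811254408 ≈ 5378.7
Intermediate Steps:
j = 1406084 (j = 4*351521 = 1406084)
W(V, d) = -5 (W(V, d) = 7 - 12 = -5)
D(N, G) = -5
T = -76255512/4381385 (T = (1106*(-1/1426) - 13059*1/6145)*6 = (-553/713 - 13059/6145)*6 = -12709252/4381385*6 = -76255512/4381385 ≈ -17.404)
-93613/T + D(216, 286)/j = -93613/(-76255512/4381385) - 5/1406084 = -93613*(-4381385/76255512) - 5*1/1406084 = 21587083895/4013448 - 5/1406084 = 7588313312837485/1410811254408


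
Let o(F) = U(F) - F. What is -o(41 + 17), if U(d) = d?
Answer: 0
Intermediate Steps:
o(F) = 0 (o(F) = F - F = 0)
-o(41 + 17) = -1*0 = 0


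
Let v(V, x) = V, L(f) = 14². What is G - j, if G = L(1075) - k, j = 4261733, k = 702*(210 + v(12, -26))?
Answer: -4417381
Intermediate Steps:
L(f) = 196
k = 155844 (k = 702*(210 + 12) = 702*222 = 155844)
G = -155648 (G = 196 - 1*155844 = 196 - 155844 = -155648)
G - j = -155648 - 1*4261733 = -155648 - 4261733 = -4417381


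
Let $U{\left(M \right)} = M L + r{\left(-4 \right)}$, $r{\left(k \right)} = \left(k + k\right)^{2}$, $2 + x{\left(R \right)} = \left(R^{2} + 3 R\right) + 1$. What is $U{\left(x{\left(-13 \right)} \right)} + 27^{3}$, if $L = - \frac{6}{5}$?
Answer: $\frac{97961}{5} \approx 19592.0$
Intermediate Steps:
$x{\left(R \right)} = -1 + R^{2} + 3 R$ ($x{\left(R \right)} = -2 + \left(\left(R^{2} + 3 R\right) + 1\right) = -2 + \left(1 + R^{2} + 3 R\right) = -1 + R^{2} + 3 R$)
$r{\left(k \right)} = 4 k^{2}$ ($r{\left(k \right)} = \left(2 k\right)^{2} = 4 k^{2}$)
$L = - \frac{6}{5}$ ($L = \left(-6\right) \frac{1}{5} = - \frac{6}{5} \approx -1.2$)
$U{\left(M \right)} = 64 - \frac{6 M}{5}$ ($U{\left(M \right)} = M \left(- \frac{6}{5}\right) + 4 \left(-4\right)^{2} = - \frac{6 M}{5} + 4 \cdot 16 = - \frac{6 M}{5} + 64 = 64 - \frac{6 M}{5}$)
$U{\left(x{\left(-13 \right)} \right)} + 27^{3} = \left(64 - \frac{6 \left(-1 + \left(-13\right)^{2} + 3 \left(-13\right)\right)}{5}\right) + 27^{3} = \left(64 - \frac{6 \left(-1 + 169 - 39\right)}{5}\right) + 19683 = \left(64 - \frac{774}{5}\right) + 19683 = - \frac{454}{5} + 19683 = \frac{97961}{5}$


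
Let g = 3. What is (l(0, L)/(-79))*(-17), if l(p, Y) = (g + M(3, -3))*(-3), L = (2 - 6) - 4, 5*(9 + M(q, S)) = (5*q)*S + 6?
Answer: 3519/395 ≈ 8.9089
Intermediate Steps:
M(q, S) = -39/5 + S*q (M(q, S) = -9 + ((5*q)*S + 6)/5 = -9 + (5*S*q + 6)/5 = -9 + (6 + 5*S*q)/5 = -9 + (6/5 + S*q) = -39/5 + S*q)
L = -8 (L = -4 - 4 = -8)
l(p, Y) = 207/5 (l(p, Y) = (3 + (-39/5 - 3*3))*(-3) = (3 + (-39/5 - 9))*(-3) = (3 - 84/5)*(-3) = -69/5*(-3) = 207/5)
(l(0, L)/(-79))*(-17) = ((207/5)/(-79))*(-17) = ((207/5)*(-1/79))*(-17) = -207/395*(-17) = 3519/395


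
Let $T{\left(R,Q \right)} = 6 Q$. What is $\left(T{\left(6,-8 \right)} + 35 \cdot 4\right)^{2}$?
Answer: $8464$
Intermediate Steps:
$\left(T{\left(6,-8 \right)} + 35 \cdot 4\right)^{2} = \left(6 \left(-8\right) + 35 \cdot 4\right)^{2} = \left(-48 + 140\right)^{2} = 92^{2} = 8464$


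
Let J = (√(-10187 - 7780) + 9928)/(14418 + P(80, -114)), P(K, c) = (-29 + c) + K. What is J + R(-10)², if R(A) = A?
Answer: 1445428/14355 + I*√17967/14355 ≈ 100.69 + 0.0093376*I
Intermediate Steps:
P(K, c) = -29 + K + c
J = 9928/14355 + I*√17967/14355 (J = (√(-10187 - 7780) + 9928)/(14418 + (-29 + 80 - 114)) = (√(-17967) + 9928)/(14418 - 63) = (I*√17967 + 9928)/14355 = (9928 + I*√17967)*(1/14355) = 9928/14355 + I*√17967/14355 ≈ 0.69161 + 0.0093376*I)
J + R(-10)² = (9928/14355 + I*√17967/14355) + (-10)² = (9928/14355 + I*√17967/14355) + 100 = 1445428/14355 + I*√17967/14355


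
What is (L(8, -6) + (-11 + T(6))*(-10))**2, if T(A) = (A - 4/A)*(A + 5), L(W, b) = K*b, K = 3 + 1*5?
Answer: 2477476/9 ≈ 2.7528e+5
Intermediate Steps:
K = 8 (K = 3 + 5 = 8)
L(W, b) = 8*b
T(A) = (5 + A)*(A - 4/A) (T(A) = (A - 4/A)*(5 + A) = (5 + A)*(A - 4/A))
(L(8, -6) + (-11 + T(6))*(-10))**2 = (8*(-6) + (-11 + (-4 + 6**2 - 20/6 + 5*6))*(-10))**2 = (-48 + (-11 + (-4 + 36 - 20*1/6 + 30))*(-10))**2 = (-48 + (-11 + (-4 + 36 - 10/3 + 30))*(-10))**2 = (-48 + (-11 + 176/3)*(-10))**2 = (-48 + (143/3)*(-10))**2 = (-48 - 1430/3)**2 = (-1574/3)**2 = 2477476/9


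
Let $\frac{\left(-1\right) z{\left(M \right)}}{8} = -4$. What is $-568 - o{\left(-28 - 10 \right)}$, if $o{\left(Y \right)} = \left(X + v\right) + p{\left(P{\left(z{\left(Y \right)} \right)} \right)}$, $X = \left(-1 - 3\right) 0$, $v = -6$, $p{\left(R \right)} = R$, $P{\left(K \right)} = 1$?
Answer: $-563$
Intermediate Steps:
$z{\left(M \right)} = 32$ ($z{\left(M \right)} = \left(-8\right) \left(-4\right) = 32$)
$X = 0$ ($X = \left(-4\right) 0 = 0$)
$o{\left(Y \right)} = -5$ ($o{\left(Y \right)} = \left(0 - 6\right) + 1 = -6 + 1 = -5$)
$-568 - o{\left(-28 - 10 \right)} = -568 - -5 = -568 + 5 = -563$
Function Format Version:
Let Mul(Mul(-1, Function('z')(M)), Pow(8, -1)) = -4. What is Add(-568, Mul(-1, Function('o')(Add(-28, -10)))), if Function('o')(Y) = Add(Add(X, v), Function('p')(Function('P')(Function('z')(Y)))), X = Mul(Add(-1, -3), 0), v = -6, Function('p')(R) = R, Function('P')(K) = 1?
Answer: -563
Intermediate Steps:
Function('z')(M) = 32 (Function('z')(M) = Mul(-8, -4) = 32)
X = 0 (X = Mul(-4, 0) = 0)
Function('o')(Y) = -5 (Function('o')(Y) = Add(Add(0, -6), 1) = Add(-6, 1) = -5)
Add(-568, Mul(-1, Function('o')(Add(-28, -10)))) = Add(-568, Mul(-1, -5)) = Add(-568, 5) = -563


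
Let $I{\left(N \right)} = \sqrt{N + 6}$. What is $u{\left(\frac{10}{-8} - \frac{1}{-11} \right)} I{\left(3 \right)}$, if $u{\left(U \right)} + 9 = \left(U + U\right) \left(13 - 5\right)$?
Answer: $- \frac{909}{11} \approx -82.636$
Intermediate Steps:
$I{\left(N \right)} = \sqrt{6 + N}$
$u{\left(U \right)} = -9 + 16 U$ ($u{\left(U \right)} = -9 + \left(U + U\right) \left(13 - 5\right) = -9 + 2 U 8 = -9 + 16 U$)
$u{\left(\frac{10}{-8} - \frac{1}{-11} \right)} I{\left(3 \right)} = \left(-9 + 16 \left(\frac{10}{-8} - \frac{1}{-11}\right)\right) \sqrt{6 + 3} = \left(-9 + 16 \left(10 \left(- \frac{1}{8}\right) - - \frac{1}{11}\right)\right) \sqrt{9} = \left(-9 + 16 \left(- \frac{5}{4} + \frac{1}{11}\right)\right) 3 = \left(-9 + 16 \left(- \frac{51}{44}\right)\right) 3 = \left(-9 - \frac{204}{11}\right) 3 = \left(- \frac{303}{11}\right) 3 = - \frac{909}{11}$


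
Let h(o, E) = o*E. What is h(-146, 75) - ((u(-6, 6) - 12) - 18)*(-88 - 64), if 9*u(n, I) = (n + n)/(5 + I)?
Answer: -512438/33 ≈ -15528.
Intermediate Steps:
u(n, I) = 2*n/(9*(5 + I)) (u(n, I) = ((n + n)/(5 + I))/9 = ((2*n)/(5 + I))/9 = (2*n/(5 + I))/9 = 2*n/(9*(5 + I)))
h(o, E) = E*o
h(-146, 75) - ((u(-6, 6) - 12) - 18)*(-88 - 64) = 75*(-146) - (((2/9)*(-6)/(5 + 6) - 12) - 18)*(-88 - 64) = -10950 - (((2/9)*(-6)/11 - 12) - 18)*(-152) = -10950 - (((2/9)*(-6)*(1/11) - 12) - 18)*(-152) = -10950 - ((-4/33 - 12) - 18)*(-152) = -10950 - (-400/33 - 18)*(-152) = -10950 - (-994)*(-152)/33 = -10950 - 1*151088/33 = -10950 - 151088/33 = -512438/33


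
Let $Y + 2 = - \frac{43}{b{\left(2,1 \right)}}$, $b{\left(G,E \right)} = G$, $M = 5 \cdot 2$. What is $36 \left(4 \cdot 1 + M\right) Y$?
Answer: $-11844$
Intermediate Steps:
$M = 10$
$Y = - \frac{47}{2}$ ($Y = -2 - \frac{43}{2} = - \frac{47}{2} \approx -23.5$)
$36 \left(4 \cdot 1 + M\right) Y = 36 \left(4 \cdot 1 + 10\right) \left(- \frac{47}{2}\right) = 36 \left(4 + 10\right) \left(- \frac{47}{2}\right) = 36 \cdot 14 \left(- \frac{47}{2}\right) = 504 \left(- \frac{47}{2}\right) = -11844$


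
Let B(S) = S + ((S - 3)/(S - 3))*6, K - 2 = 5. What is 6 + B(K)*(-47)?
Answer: -605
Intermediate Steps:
K = 7 (K = 2 + 5 = 7)
B(S) = 6 + S (B(S) = S + ((-3 + S)/(-3 + S))*6 = S + 1*6 = S + 6 = 6 + S)
6 + B(K)*(-47) = 6 + (6 + 7)*(-47) = 6 + 13*(-47) = 6 - 611 = -605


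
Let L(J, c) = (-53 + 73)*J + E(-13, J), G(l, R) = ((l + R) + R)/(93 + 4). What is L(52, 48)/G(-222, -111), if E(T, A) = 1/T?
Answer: -1311343/5772 ≈ -227.19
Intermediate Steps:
G(l, R) = l/97 + 2*R/97 (G(l, R) = ((R + l) + R)/97 = (l + 2*R)*(1/97) = l/97 + 2*R/97)
L(J, c) = -1/13 + 20*J (L(J, c) = (-53 + 73)*J + 1/(-13) = 20*J - 1/13 = -1/13 + 20*J)
L(52, 48)/G(-222, -111) = (-1/13 + 20*52)/((1/97)*(-222) + (2/97)*(-111)) = (-1/13 + 1040)/(-222/97 - 222/97) = 13519/(13*(-444/97)) = (13519/13)*(-97/444) = -1311343/5772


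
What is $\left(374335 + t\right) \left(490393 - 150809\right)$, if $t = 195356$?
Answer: $193457948544$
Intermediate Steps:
$\left(374335 + t\right) \left(490393 - 150809\right) = \left(374335 + 195356\right) \left(490393 - 150809\right) = 569691 \cdot 339584 = 193457948544$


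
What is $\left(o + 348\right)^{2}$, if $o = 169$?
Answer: $267289$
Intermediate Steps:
$\left(o + 348\right)^{2} = \left(169 + 348\right)^{2} = 517^{2} = 267289$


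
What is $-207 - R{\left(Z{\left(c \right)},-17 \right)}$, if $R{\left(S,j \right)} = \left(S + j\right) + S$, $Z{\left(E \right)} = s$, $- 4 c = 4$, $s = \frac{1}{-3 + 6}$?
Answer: $- \frac{572}{3} \approx -190.67$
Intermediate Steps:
$s = \frac{1}{3} \approx 0.33333$
$c = -1$ ($c = \left(- \frac{1}{4}\right) 4 = -1$)
$Z{\left(E \right)} = \frac{1}{3}$
$R{\left(S,j \right)} = j + 2 S$
$-207 - R{\left(Z{\left(c \right)},-17 \right)} = -207 - \left(-17 + 2 \cdot \frac{1}{3}\right) = -207 - \left(-17 + \frac{2}{3}\right) = -207 - - \frac{49}{3} = -207 + \frac{49}{3} = - \frac{572}{3}$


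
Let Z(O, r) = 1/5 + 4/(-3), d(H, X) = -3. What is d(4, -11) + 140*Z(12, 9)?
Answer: -485/3 ≈ -161.67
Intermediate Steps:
Z(O, r) = -17/15 (Z(O, r) = 1*(1/5) + 4*(-1/3) = 1/5 - 4/3 = -17/15)
d(4, -11) + 140*Z(12, 9) = -3 + 140*(-17/15) = -3 - 476/3 = -485/3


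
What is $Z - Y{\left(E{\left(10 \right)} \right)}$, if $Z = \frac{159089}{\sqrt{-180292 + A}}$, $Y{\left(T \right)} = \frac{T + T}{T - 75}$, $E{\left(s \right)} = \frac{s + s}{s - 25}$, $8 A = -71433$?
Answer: $- \frac{8}{229} - \frac{318178 i \sqrt{3027538}}{1513769} \approx -0.034935 - 365.73 i$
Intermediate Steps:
$A = - \frac{71433}{8}$ ($A = \frac{1}{8} \left(-71433\right) = - \frac{71433}{8} \approx -8929.1$)
$E{\left(s \right)} = \frac{2 s}{-25 + s}$
$Y{\left(T \right)} = \frac{2 T}{-75 + T}$
$Z = - \frac{318178 i \sqrt{3027538}}{1513769}$ ($Z = \frac{159089}{\sqrt{-180292 - \frac{71433}{8}}} = \frac{159089}{\sqrt{- \frac{1513769}{8}}} = \frac{159089}{\frac{1}{4} i \sqrt{3027538}} = 159089 \left(- \frac{2 i \sqrt{3027538}}{1513769}\right) = - \frac{318178 i \sqrt{3027538}}{1513769} \approx - 365.73 i$)
$Z - Y{\left(E{\left(10 \right)} \right)} = - \frac{318178 i \sqrt{3027538}}{1513769} - \frac{2 \cdot 2 \cdot 10 \frac{1}{-25 + 10}}{-75 + 2 \cdot 10 \frac{1}{-25 + 10}} = - \frac{318178 i \sqrt{3027538}}{1513769} - \frac{2 \cdot 2 \cdot 10 \frac{1}{-15}}{-75 + 2 \cdot 10 \frac{1}{-15}} = - \frac{318178 i \sqrt{3027538}}{1513769} - \frac{2 \cdot 2 \cdot 10 \left(- \frac{1}{15}\right)}{-75 + 2 \cdot 10 \left(- \frac{1}{15}\right)} = - \frac{318178 i \sqrt{3027538}}{1513769} - 2 \left(- \frac{4}{3}\right) \frac{1}{-75 - \frac{4}{3}} = - \frac{318178 i \sqrt{3027538}}{1513769} - 2 \left(- \frac{4}{3}\right) \frac{1}{- \frac{229}{3}} = - \frac{318178 i \sqrt{3027538}}{1513769} - 2 \left(- \frac{4}{3}\right) \left(- \frac{3}{229}\right) = - \frac{318178 i \sqrt{3027538}}{1513769} - \frac{8}{229} = - \frac{8}{229} - \frac{318178 i \sqrt{3027538}}{1513769}$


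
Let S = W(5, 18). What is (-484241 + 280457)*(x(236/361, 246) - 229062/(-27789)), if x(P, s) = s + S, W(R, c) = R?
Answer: -489360172728/9263 ≈ -5.2830e+7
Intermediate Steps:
S = 5
x(P, s) = 5 + s (x(P, s) = s + 5 = 5 + s)
(-484241 + 280457)*(x(236/361, 246) - 229062/(-27789)) = (-484241 + 280457)*((5 + 246) - 229062/(-27789)) = -203784*(251 - 229062*(-1/27789)) = -203784*(251 + 76354/9263) = -203784*2401367/9263 = -489360172728/9263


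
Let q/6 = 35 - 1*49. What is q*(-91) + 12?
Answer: 7656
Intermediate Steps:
q = -84 (q = 6*(35 - 1*49) = 6*(35 - 49) = 6*(-14) = -84)
q*(-91) + 12 = -84*(-91) + 12 = 7644 + 12 = 7656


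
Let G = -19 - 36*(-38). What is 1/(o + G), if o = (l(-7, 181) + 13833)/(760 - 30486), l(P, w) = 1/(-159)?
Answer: 2363217/3186880010 ≈ 0.00074155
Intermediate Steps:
l(P, w) = -1/159
o = -1099723/2363217 (o = (-1/159 + 13833)/(760 - 30486) = (2199446/159)/(-29726) = (2199446/159)*(-1/29726) = -1099723/2363217 ≈ -0.46535)
G = 1349 (G = -19 + 1368 = 1349)
1/(o + G) = 1/(-1099723/2363217 + 1349) = 1/(3186880010/2363217) = 2363217/3186880010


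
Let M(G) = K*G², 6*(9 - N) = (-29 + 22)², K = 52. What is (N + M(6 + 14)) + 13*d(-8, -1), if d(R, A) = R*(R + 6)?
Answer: 126053/6 ≈ 21009.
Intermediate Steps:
d(R, A) = R*(6 + R)
N = ⅚ (N = 9 - (-29 + 22)²/6 = 9 - ⅙*(-7)² = 9 - ⅙*49 = 9 - 49/6 = ⅚ ≈ 0.83333)
M(G) = 52*G²
(N + M(6 + 14)) + 13*d(-8, -1) = (⅚ + 52*(6 + 14)²) + 13*(-8*(6 - 8)) = (⅚ + 52*20²) + 13*(-8*(-2)) = (⅚ + 52*400) + 13*16 = (⅚ + 20800) + 208 = 124805/6 + 208 = 126053/6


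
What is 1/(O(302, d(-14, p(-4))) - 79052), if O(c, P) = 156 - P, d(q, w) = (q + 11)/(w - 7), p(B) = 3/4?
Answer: -25/1972412 ≈ -1.2675e-5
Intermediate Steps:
p(B) = ¾ (p(B) = 3*(¼) = ¾)
d(q, w) = (11 + q)/(-7 + w)
1/(O(302, d(-14, p(-4))) - 79052) = 1/((156 - (11 - 14)/(-7 + ¾)) - 79052) = 1/((156 - (-3)/(-25/4)) - 79052) = 1/((156 - (-4)*(-3)/25) - 79052) = 1/((156 - 1*12/25) - 79052) = 1/((156 - 12/25) - 79052) = 1/(3888/25 - 79052) = 1/(-1972412/25) = -25/1972412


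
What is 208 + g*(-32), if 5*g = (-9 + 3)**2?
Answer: -112/5 ≈ -22.400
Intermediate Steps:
g = 36/5 (g = (-9 + 3)**2/5 = (1/5)*(-6)**2 = (1/5)*36 = 36/5 ≈ 7.2000)
208 + g*(-32) = 208 + (36/5)*(-32) = 208 - 1152/5 = -112/5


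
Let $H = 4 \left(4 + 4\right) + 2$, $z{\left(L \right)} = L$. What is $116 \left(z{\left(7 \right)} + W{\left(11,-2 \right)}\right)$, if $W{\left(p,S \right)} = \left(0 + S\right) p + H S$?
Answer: $-9628$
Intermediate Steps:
$H = 34$ ($H = 4 \cdot 8 + 2 = 32 + 2 = 34$)
$W{\left(p,S \right)} = 34 S + S p$ ($W{\left(p,S \right)} = \left(0 + S\right) p + 34 S = S p + 34 S = 34 S + S p$)
$116 \left(z{\left(7 \right)} + W{\left(11,-2 \right)}\right) = 116 \left(7 - 2 \left(34 + 11\right)\right) = 116 \left(7 - 90\right) = 116 \left(-83\right) = -9628$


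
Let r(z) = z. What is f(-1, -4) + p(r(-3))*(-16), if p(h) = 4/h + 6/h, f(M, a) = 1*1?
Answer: 163/3 ≈ 54.333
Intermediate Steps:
f(M, a) = 1
p(h) = 10/h
f(-1, -4) + p(r(-3))*(-16) = 1 + (10/(-3))*(-16) = 1 + (10*(-⅓))*(-16) = 1 - 10/3*(-16) = 1 + 160/3 = 163/3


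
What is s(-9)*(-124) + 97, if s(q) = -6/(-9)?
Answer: 43/3 ≈ 14.333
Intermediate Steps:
s(q) = ⅔ (s(q) = -6*(-⅑) = ⅔)
s(-9)*(-124) + 97 = (⅔)*(-124) + 97 = -248/3 + 97 = 43/3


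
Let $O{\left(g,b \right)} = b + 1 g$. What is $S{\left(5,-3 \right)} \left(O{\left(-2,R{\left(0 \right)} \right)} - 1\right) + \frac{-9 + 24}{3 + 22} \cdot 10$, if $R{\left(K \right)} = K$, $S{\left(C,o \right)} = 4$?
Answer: $-6$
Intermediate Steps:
$O{\left(g,b \right)} = b + g$
$S{\left(5,-3 \right)} \left(O{\left(-2,R{\left(0 \right)} \right)} - 1\right) + \frac{-9 + 24}{3 + 22} \cdot 10 = 4 \left(\left(0 - 2\right) - 1\right) + \frac{-9 + 24}{3 + 22} \cdot 10 = 4 \left(-2 - 1\right) + \frac{15}{25} \cdot 10 = 4 \left(-3\right) + 15 \cdot \frac{1}{25} \cdot 10 = -12 + \frac{3}{5} \cdot 10 = -12 + 6 = -6$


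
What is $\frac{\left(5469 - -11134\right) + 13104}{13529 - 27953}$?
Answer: $- \frac{29707}{14424} \approx -2.0596$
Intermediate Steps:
$\frac{\left(5469 - -11134\right) + 13104}{13529 - 27953} = \frac{\left(5469 + 11134\right) + 13104}{-14424} = \left(16603 + 13104\right) \left(- \frac{1}{14424}\right) = 29707 \left(- \frac{1}{14424}\right) = - \frac{29707}{14424}$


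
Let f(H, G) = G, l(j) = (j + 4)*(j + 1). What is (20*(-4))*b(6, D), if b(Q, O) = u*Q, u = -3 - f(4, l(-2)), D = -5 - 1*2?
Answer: 480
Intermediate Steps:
l(j) = (1 + j)*(4 + j) (l(j) = (4 + j)*(1 + j) = (1 + j)*(4 + j))
D = -7 (D = -5 - 2 = -7)
u = -1 (u = -3 - (4 + (-2)**2 + 5*(-2)) = -3 - (4 + 4 - 10) = -3 - 1*(-2) = -3 + 2 = -1)
b(Q, O) = -Q
(20*(-4))*b(6, D) = (20*(-4))*(-1*6) = -80*(-6) = 480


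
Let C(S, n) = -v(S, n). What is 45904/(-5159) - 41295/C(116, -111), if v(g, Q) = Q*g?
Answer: -268033603/22142428 ≈ -12.105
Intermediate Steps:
C(S, n) = -S*n (C(S, n) = -n*S = -S*n)
45904/(-5159) - 41295/C(116, -111) = 45904/(-5159) - 41295/((-1*116*(-111))) = 45904*(-1/5159) - 41295/12876 = -45904/5159 - 41295*1/12876 = -45904/5159 - 13765/4292 = -268033603/22142428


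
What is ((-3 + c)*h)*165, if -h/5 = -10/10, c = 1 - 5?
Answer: -5775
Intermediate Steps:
c = -4
h = 5 (h = -(-50)/10 = -5*(-1) = 5)
((-3 + c)*h)*165 = ((-3 - 4)*5)*165 = -7*5*165 = -35*165 = -5775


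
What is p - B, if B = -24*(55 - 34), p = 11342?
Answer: 11846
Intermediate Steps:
B = -504 (B = -24*21 = -504)
p - B = 11342 - 1*(-504) = 11342 + 504 = 11846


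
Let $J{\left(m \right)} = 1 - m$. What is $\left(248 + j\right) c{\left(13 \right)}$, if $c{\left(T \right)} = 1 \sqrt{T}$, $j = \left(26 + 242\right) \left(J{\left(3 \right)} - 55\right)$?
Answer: $- 15028 \sqrt{13} \approx -54184.0$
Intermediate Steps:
$j = -15276$ ($j = \left(26 + 242\right) \left(\left(1 - 3\right) - 55\right) = 268 \left(\left(1 - 3\right) - 55\right) = 268 \left(-2 - 55\right) = 268 \left(-57\right) = -15276$)
$c{\left(T \right)} = \sqrt{T}$
$\left(248 + j\right) c{\left(13 \right)} = \left(248 - 15276\right) \sqrt{13} = - 15028 \sqrt{13}$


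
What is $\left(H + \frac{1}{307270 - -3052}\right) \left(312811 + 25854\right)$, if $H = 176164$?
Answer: $\frac{18513990836039985}{310322} \approx 5.9661 \cdot 10^{10}$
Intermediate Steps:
$\left(H + \frac{1}{307270 - -3052}\right) \left(312811 + 25854\right) = \left(176164 + \frac{1}{307270 - -3052}\right) \left(312811 + 25854\right) = \left(176164 + \frac{1}{307270 + \left(3177 - 125\right)}\right) 338665 = \left(176164 + \frac{1}{307270 + 3052}\right) 338665 = \left(176164 + \frac{1}{310322}\right) 338665 = \frac{54667564809}{310322} \cdot 338665 = \frac{18513990836039985}{310322}$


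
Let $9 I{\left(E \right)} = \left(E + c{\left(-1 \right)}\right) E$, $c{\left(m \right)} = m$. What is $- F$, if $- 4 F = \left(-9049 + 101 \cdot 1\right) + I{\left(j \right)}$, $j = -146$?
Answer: $- \frac{9845}{6} \approx -1640.8$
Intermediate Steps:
$I{\left(E \right)} = \frac{E \left(-1 + E\right)}{9}$ ($I{\left(E \right)} = \frac{\left(E - 1\right) E}{9} = \frac{\left(-1 + E\right) E}{9} = \frac{E \left(-1 + E\right)}{9}$)
$F = \frac{9845}{6}$ ($F = - \frac{\left(-9049 + 101 \cdot 1\right) + \frac{1}{9} \left(-146\right) \left(-1 - 146\right)}{4} = - \frac{\left(-9049 + 101\right) + \frac{1}{9} \left(-146\right) \left(-147\right)}{4} = - \frac{-8948 + \frac{7154}{3}}{4} = \left(- \frac{1}{4}\right) \left(- \frac{19690}{3}\right) = \frac{9845}{6} \approx 1640.8$)
$- F = \left(-1\right) \frac{9845}{6} = - \frac{9845}{6}$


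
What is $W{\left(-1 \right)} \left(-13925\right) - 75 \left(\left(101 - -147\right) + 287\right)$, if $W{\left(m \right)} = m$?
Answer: $-26200$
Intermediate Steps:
$W{\left(-1 \right)} \left(-13925\right) - 75 \left(\left(101 - -147\right) + 287\right) = \left(-1\right) \left(-13925\right) - 75 \left(\left(101 - -147\right) + 287\right) = 13925 - 75 \left(\left(101 + 147\right) + 287\right) = 13925 - 75 \left(248 + 287\right) = 13925 - 75 \cdot 535 = 13925 - 40125 = -26200$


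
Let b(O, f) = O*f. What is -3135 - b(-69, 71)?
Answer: 1764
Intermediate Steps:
-3135 - b(-69, 71) = -3135 - (-69)*71 = -3135 - 1*(-4899) = -3135 + 4899 = 1764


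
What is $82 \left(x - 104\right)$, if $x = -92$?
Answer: $-16072$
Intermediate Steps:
$82 \left(x - 104\right) = 82 \left(-92 - 104\right) = 82 \left(-196\right) = -16072$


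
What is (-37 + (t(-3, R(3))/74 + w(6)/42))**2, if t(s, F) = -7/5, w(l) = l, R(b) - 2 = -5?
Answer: 9121969081/6708100 ≈ 1359.8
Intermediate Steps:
R(b) = -3 (R(b) = 2 - 5 = -3)
t(s, F) = -7/5 (t(s, F) = -7*1/5 = -7/5)
(-37 + (t(-3, R(3))/74 + w(6)/42))**2 = (-37 + (-7/5/74 + 6/42))**2 = (-37 + (-7/5*1/74 + 6*(1/42)))**2 = (-37 + (-7/370 + 1/7))**2 = (-37 + 321/2590)**2 = (-95509/2590)**2 = 9121969081/6708100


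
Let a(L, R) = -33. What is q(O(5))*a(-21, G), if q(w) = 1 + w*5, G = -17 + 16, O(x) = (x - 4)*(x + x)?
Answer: -1683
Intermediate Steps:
O(x) = 2*x*(-4 + x) (O(x) = (-4 + x)*(2*x) = 2*x*(-4 + x))
G = -1
q(w) = 1 + 5*w
q(O(5))*a(-21, G) = (1 + 5*(2*5*(-4 + 5)))*(-33) = (1 + 5*(2*5*1))*(-33) = (1 + 5*10)*(-33) = (1 + 50)*(-33) = 51*(-33) = -1683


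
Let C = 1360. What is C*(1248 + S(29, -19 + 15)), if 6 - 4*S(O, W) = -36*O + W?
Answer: 2055640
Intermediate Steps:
S(O, W) = 3/2 + 9*O - W/4 (S(O, W) = 3/2 - (-36*O + W)/4 = 3/2 - (W - 36*O)/4 = 3/2 + (9*O - W/4) = 3/2 + 9*O - W/4)
C*(1248 + S(29, -19 + 15)) = 1360*(1248 + (3/2 + 9*29 - (-19 + 15)/4)) = 1360*(1248 + (3/2 + 261 - ¼*(-4))) = 1360*(1248 + (3/2 + 261 + 1)) = 1360*(1248 + 527/2) = 1360*(3023/2) = 2055640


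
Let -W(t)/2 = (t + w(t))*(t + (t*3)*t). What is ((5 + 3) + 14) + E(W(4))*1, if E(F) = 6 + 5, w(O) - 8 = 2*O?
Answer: 33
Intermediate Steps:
w(O) = 8 + 2*O
W(t) = -2*(8 + 3*t)*(t + 3*t**2) (W(t) = -2*(t + (8 + 2*t))*(t + (t*3)*t) = -2*(8 + 3*t)*(t + (3*t)*t) = -2*(8 + 3*t)*(t + 3*t**2))
E(F) = 11
((5 + 3) + 14) + E(W(4))*1 = ((5 + 3) + 14) + 11*1 = (8 + 14) + 11 = 22 + 11 = 33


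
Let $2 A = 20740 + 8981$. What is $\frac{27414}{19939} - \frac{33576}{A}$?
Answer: $- \frac{174724078}{197535673} \approx -0.88452$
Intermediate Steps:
$A = \frac{29721}{2}$ ($A = \frac{20740 + 8981}{2} = \frac{1}{2} \cdot 29721 = \frac{29721}{2} \approx 14861.0$)
$\frac{27414}{19939} - \frac{33576}{A} = \frac{27414}{19939} - \frac{33576}{\frac{29721}{2}} = 27414 \cdot \frac{1}{19939} - \frac{22384}{9907} = \frac{27414}{19939} - \frac{22384}{9907} = - \frac{174724078}{197535673}$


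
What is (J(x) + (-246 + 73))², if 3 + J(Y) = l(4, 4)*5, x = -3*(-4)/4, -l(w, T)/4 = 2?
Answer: 46656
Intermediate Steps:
l(w, T) = -8 (l(w, T) = -4*2 = -8)
x = 3 (x = 12*(¼) = 3)
J(Y) = -43 (J(Y) = -3 - 8*5 = -3 - 40 = -43)
(J(x) + (-246 + 73))² = (-43 + (-246 + 73))² = (-43 - 173)² = (-216)² = 46656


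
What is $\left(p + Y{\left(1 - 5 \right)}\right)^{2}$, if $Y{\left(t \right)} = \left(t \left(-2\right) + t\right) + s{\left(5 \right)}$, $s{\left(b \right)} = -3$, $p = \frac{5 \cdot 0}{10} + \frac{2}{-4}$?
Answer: $\frac{1}{4} \approx 0.25$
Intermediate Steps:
$p = - \frac{1}{2}$ ($p = 0 \cdot \frac{1}{10} + 2 \left(- \frac{1}{4}\right) = 0 - \frac{1}{2} = - \frac{1}{2} \approx -0.5$)
$Y{\left(t \right)} = -3 - t$ ($Y{\left(t \right)} = \left(t \left(-2\right) + t\right) - 3 = \left(- 2 t + t\right) - 3 = - t - 3 = -3 - t$)
$\left(p + Y{\left(1 - 5 \right)}\right)^{2} = \left(- \frac{1}{2} - -1\right)^{2} = \left(- \frac{1}{2} + \left(-3 + 4\right)\right)^{2} = \left(- \frac{1}{2} + 1\right)^{2} = \left(\frac{1}{2}\right)^{2} = \frac{1}{4}$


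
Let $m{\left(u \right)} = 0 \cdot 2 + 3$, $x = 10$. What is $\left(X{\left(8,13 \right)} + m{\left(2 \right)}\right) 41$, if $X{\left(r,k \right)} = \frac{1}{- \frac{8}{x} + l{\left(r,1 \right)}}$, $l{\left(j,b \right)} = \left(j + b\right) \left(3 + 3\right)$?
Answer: $\frac{32923}{266} \approx 123.77$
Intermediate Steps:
$m{\left(u \right)} = 3$ ($m{\left(u \right)} = 0 + 3 = 3$)
$l{\left(j,b \right)} = 6 b + 6 j$ ($l{\left(j,b \right)} = \left(b + j\right) 6 = 6 b + 6 j$)
$X{\left(r,k \right)} = \frac{1}{\frac{26}{5} + 6 r}$ ($X{\left(r,k \right)} = \frac{1}{- \frac{8}{10} + \left(6 \cdot 1 + 6 r\right)} = \frac{1}{\left(-8\right) \frac{1}{10} + \left(6 + 6 r\right)} = \frac{1}{- \frac{4}{5} + \left(6 + 6 r\right)} = \frac{1}{\frac{26}{5} + 6 r}$)
$\left(X{\left(8,13 \right)} + m{\left(2 \right)}\right) 41 = \left(\frac{5}{2 \left(13 + 15 \cdot 8\right)} + 3\right) 41 = \left(\frac{5}{2 \left(13 + 120\right)} + 3\right) 41 = \left(\frac{5}{2 \cdot 133} + 3\right) 41 = \left(\frac{5}{2} \cdot \frac{1}{133} + 3\right) 41 = \left(\frac{5}{266} + 3\right) 41 = \frac{803}{266} \cdot 41 = \frac{32923}{266}$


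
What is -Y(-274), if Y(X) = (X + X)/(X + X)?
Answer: -1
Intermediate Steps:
Y(X) = 1 (Y(X) = (2*X)/((2*X)) = (2*X)*(1/(2*X)) = 1)
-Y(-274) = -1*1 = -1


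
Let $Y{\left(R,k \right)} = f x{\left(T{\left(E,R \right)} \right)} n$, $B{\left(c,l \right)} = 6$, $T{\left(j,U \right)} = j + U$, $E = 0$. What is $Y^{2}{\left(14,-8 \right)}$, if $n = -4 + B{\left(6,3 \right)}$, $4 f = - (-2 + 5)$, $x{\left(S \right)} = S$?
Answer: $441$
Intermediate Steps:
$T{\left(j,U \right)} = U + j$
$f = - \frac{3}{4}$ ($f = \frac{\left(-1\right) \left(-2 + 5\right)}{4} = \frac{\left(-1\right) 3}{4} = \frac{1}{4} \left(-3\right) = - \frac{3}{4} \approx -0.75$)
$n = 2$ ($n = -4 + 6 = 2$)
$Y{\left(R,k \right)} = - \frac{3 R}{2}$ ($Y{\left(R,k \right)} = - \frac{3 \left(R + 0\right)}{4} \cdot 2 = - \frac{3 R}{4} \cdot 2 = - \frac{3 R}{2}$)
$Y^{2}{\left(14,-8 \right)} = \left(\left(- \frac{3}{2}\right) 14\right)^{2} = \left(-21\right)^{2} = 441$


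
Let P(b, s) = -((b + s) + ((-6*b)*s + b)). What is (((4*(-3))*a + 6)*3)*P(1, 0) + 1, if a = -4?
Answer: -323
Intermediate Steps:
P(b, s) = -s - 2*b + 6*b*s (P(b, s) = -((b + s) + (-6*b*s + b)) = -((b + s) + (b - 6*b*s)) = -(s + 2*b - 6*b*s) = -s - 2*b + 6*b*s)
(((4*(-3))*a + 6)*3)*P(1, 0) + 1 = (((4*(-3))*(-4) + 6)*3)*(-1*0 - 2*1 + 6*1*0) + 1 = ((-12*(-4) + 6)*3)*(0 - 2 + 0) + 1 = ((48 + 6)*3)*(-2) + 1 = (54*3)*(-2) + 1 = 162*(-2) + 1 = -324 + 1 = -323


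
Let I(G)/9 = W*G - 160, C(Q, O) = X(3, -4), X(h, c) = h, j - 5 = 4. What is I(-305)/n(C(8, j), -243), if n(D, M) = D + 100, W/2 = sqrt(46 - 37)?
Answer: -17910/103 ≈ -173.88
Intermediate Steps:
j = 9 (j = 5 + 4 = 9)
W = 6 (W = 2*sqrt(46 - 37) = 2*sqrt(9) = 2*3 = 6)
C(Q, O) = 3
n(D, M) = 100 + D
I(G) = -1440 + 54*G (I(G) = 9*(6*G - 160) = 9*(-160 + 6*G) = -1440 + 54*G)
I(-305)/n(C(8, j), -243) = (-1440 + 54*(-305))/(100 + 3) = (-1440 - 16470)/103 = -17910*1/103 = -17910/103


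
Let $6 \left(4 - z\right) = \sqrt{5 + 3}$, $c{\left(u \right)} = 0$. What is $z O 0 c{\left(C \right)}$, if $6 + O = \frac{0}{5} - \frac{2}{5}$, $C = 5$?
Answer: $0$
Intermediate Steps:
$z = 4 - \frac{\sqrt{2}}{3}$ ($z = 4 - \frac{\sqrt{5 + 3}}{6} = 4 - \frac{\sqrt{8}}{6} = 4 - \frac{2 \sqrt{2}}{6} = 4 - \frac{\sqrt{2}}{3} \approx 3.5286$)
$O = - \frac{32}{5}$ ($O = -6 + \left(\frac{0}{5} - \frac{2}{5}\right) = -6 + \left(0 \cdot \frac{1}{5} - \frac{2}{5}\right) = -6 + \left(0 - \frac{2}{5}\right) = -6 - \frac{2}{5} = - \frac{32}{5} \approx -6.4$)
$z O 0 c{\left(C \right)} = \left(4 - \frac{\sqrt{2}}{3}\right) \left(- \frac{32}{5}\right) 0 \cdot 0 = \left(- \frac{128}{5} + \frac{32 \sqrt{2}}{15}\right) 0 \cdot 0 = 0 \cdot 0 = 0$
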